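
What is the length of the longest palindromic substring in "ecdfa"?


Input: "ecdfa"
Checking substrings for palindromes:
  No multi-char palindromic substrings found
Longest palindromic substring: "e" with length 1

1


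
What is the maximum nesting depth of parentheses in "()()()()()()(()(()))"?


Input: "()()()()()()(()(()))"
Tracking depth:
  Position 0 '(': depth becomes 1
  Position 1 ')': depth becomes 0
  Position 2 '(': depth becomes 1
  Position 3 ')': depth becomes 0
  Position 4 '(': depth becomes 1
  Position 5 ')': depth becomes 0
  Position 6 '(': depth becomes 1
  Position 7 ')': depth becomes 0
  Position 8 '(': depth becomes 1
  Position 9 ')': depth becomes 0
  Position 10 '(': depth becomes 1
  Position 11 ')': depth becomes 0
  Position 12 '(': depth becomes 1
  Position 13 '(': depth becomes 2
  Position 14 ')': depth becomes 1
  Position 15 '(': depth becomes 2
  Position 16 '(': depth becomes 3
  Position 17 ')': depth becomes 2
  Position 18 ')': depth becomes 1
  Position 19 ')': depth becomes 0
Maximum depth reached: 3

3


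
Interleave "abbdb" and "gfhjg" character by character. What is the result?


Interleaving "abbdb" and "gfhjg":
  Position 0: 'a' from first, 'g' from second => "ag"
  Position 1: 'b' from first, 'f' from second => "bf"
  Position 2: 'b' from first, 'h' from second => "bh"
  Position 3: 'd' from first, 'j' from second => "dj"
  Position 4: 'b' from first, 'g' from second => "bg"
Result: agbfbhdjbg

agbfbhdjbg


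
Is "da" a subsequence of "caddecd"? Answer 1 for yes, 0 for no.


Check if "da" is a subsequence of "caddecd"
Greedy scan:
  Position 0 ('c'): no match needed
  Position 1 ('a'): no match needed
  Position 2 ('d'): matches sub[0] = 'd'
  Position 3 ('d'): no match needed
  Position 4 ('e'): no match needed
  Position 5 ('c'): no match needed
  Position 6 ('d'): no match needed
Only matched 1/2 characters => not a subsequence

0


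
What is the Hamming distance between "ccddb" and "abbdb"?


Comparing "ccddb" and "abbdb" position by position:
  Position 0: 'c' vs 'a' => differ
  Position 1: 'c' vs 'b' => differ
  Position 2: 'd' vs 'b' => differ
  Position 3: 'd' vs 'd' => same
  Position 4: 'b' vs 'b' => same
Total differences (Hamming distance): 3

3


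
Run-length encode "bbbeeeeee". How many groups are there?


Input: bbbeeeeee
Scanning for consecutive runs:
  Group 1: 'b' x 3 (positions 0-2)
  Group 2: 'e' x 6 (positions 3-8)
Total groups: 2

2


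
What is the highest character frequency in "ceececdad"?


Input: ceececdad
Character counts:
  'a': 1
  'c': 3
  'd': 2
  'e': 3
Maximum frequency: 3

3


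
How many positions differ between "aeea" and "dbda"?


Comparing "aeea" and "dbda" position by position:
  Position 0: 'a' vs 'd' => DIFFER
  Position 1: 'e' vs 'b' => DIFFER
  Position 2: 'e' vs 'd' => DIFFER
  Position 3: 'a' vs 'a' => same
Positions that differ: 3

3


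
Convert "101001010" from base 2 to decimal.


Input: "101001010" in base 2
Positional expansion:
  Digit '1' (value 1) x 2^8 = 256
  Digit '0' (value 0) x 2^7 = 0
  Digit '1' (value 1) x 2^6 = 64
  Digit '0' (value 0) x 2^5 = 0
  Digit '0' (value 0) x 2^4 = 0
  Digit '1' (value 1) x 2^3 = 8
  Digit '0' (value 0) x 2^2 = 0
  Digit '1' (value 1) x 2^1 = 2
  Digit '0' (value 0) x 2^0 = 0
Sum = 330

330


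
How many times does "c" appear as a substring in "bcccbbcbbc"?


Searching for "c" in "bcccbbcbbc"
Scanning each position:
  Position 0: "b" => no
  Position 1: "c" => MATCH
  Position 2: "c" => MATCH
  Position 3: "c" => MATCH
  Position 4: "b" => no
  Position 5: "b" => no
  Position 6: "c" => MATCH
  Position 7: "b" => no
  Position 8: "b" => no
  Position 9: "c" => MATCH
Total occurrences: 5

5


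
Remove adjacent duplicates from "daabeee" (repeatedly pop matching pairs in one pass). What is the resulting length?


Input: daabeee
Stack-based adjacent duplicate removal:
  Read 'd': push. Stack: d
  Read 'a': push. Stack: da
  Read 'a': matches stack top 'a' => pop. Stack: d
  Read 'b': push. Stack: db
  Read 'e': push. Stack: dbe
  Read 'e': matches stack top 'e' => pop. Stack: db
  Read 'e': push. Stack: dbe
Final stack: "dbe" (length 3)

3


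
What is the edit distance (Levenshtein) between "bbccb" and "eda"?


Computing edit distance: "bbccb" -> "eda"
DP table:
           e    d    a
      0    1    2    3
  b   1    1    2    3
  b   2    2    2    3
  c   3    3    3    3
  c   4    4    4    4
  b   5    5    5    5
Edit distance = dp[5][3] = 5

5


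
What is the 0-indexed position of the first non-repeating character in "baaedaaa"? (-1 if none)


Input: baaedaaa
Character frequencies:
  'a': 5
  'b': 1
  'd': 1
  'e': 1
Scanning left to right for freq == 1:
  Position 0 ('b'): unique! => answer = 0

0


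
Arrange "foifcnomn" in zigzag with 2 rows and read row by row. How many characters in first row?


Zigzag "foifcnomn" into 2 rows:
Placing characters:
  'f' => row 0
  'o' => row 1
  'i' => row 0
  'f' => row 1
  'c' => row 0
  'n' => row 1
  'o' => row 0
  'm' => row 1
  'n' => row 0
Rows:
  Row 0: "ficon"
  Row 1: "ofnm"
First row length: 5

5


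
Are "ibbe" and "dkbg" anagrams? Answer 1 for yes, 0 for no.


Strings: "ibbe", "dkbg"
Sorted first:  bbei
Sorted second: bdgk
Differ at position 1: 'b' vs 'd' => not anagrams

0


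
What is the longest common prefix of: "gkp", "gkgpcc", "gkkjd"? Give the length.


Words: gkp, gkgpcc, gkkjd
  Position 0: all 'g' => match
  Position 1: all 'k' => match
  Position 2: ('p', 'g', 'k') => mismatch, stop
LCP = "gk" (length 2)

2


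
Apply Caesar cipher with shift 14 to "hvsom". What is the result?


Caesar cipher: shift "hvsom" by 14
  'h' (pos 7) + 14 = pos 21 = 'v'
  'v' (pos 21) + 14 = pos 9 = 'j'
  's' (pos 18) + 14 = pos 6 = 'g'
  'o' (pos 14) + 14 = pos 2 = 'c'
  'm' (pos 12) + 14 = pos 0 = 'a'
Result: vjgca

vjgca


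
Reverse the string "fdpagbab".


Input: fdpagbab
Reading characters right to left:
  Position 7: 'b'
  Position 6: 'a'
  Position 5: 'b'
  Position 4: 'g'
  Position 3: 'a'
  Position 2: 'p'
  Position 1: 'd'
  Position 0: 'f'
Reversed: babgapdf

babgapdf


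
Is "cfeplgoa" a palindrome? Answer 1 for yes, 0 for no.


Input: cfeplgoa
Reversed: aoglpefc
  Compare pos 0 ('c') with pos 7 ('a'): MISMATCH
  Compare pos 1 ('f') with pos 6 ('o'): MISMATCH
  Compare pos 2 ('e') with pos 5 ('g'): MISMATCH
  Compare pos 3 ('p') with pos 4 ('l'): MISMATCH
Result: not a palindrome

0


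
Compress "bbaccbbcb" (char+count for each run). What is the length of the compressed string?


Input: bbaccbbcb
Runs:
  'b' x 2 => "b2"
  'a' x 1 => "a1"
  'c' x 2 => "c2"
  'b' x 2 => "b2"
  'c' x 1 => "c1"
  'b' x 1 => "b1"
Compressed: "b2a1c2b2c1b1"
Compressed length: 12

12


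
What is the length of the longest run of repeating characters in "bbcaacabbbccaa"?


Input: "bbcaacabbbccaa"
Scanning for longest run:
  Position 1 ('b'): continues run of 'b', length=2
  Position 2 ('c'): new char, reset run to 1
  Position 3 ('a'): new char, reset run to 1
  Position 4 ('a'): continues run of 'a', length=2
  Position 5 ('c'): new char, reset run to 1
  Position 6 ('a'): new char, reset run to 1
  Position 7 ('b'): new char, reset run to 1
  Position 8 ('b'): continues run of 'b', length=2
  Position 9 ('b'): continues run of 'b', length=3
  Position 10 ('c'): new char, reset run to 1
  Position 11 ('c'): continues run of 'c', length=2
  Position 12 ('a'): new char, reset run to 1
  Position 13 ('a'): continues run of 'a', length=2
Longest run: 'b' with length 3

3


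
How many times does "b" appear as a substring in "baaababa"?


Searching for "b" in "baaababa"
Scanning each position:
  Position 0: "b" => MATCH
  Position 1: "a" => no
  Position 2: "a" => no
  Position 3: "a" => no
  Position 4: "b" => MATCH
  Position 5: "a" => no
  Position 6: "b" => MATCH
  Position 7: "a" => no
Total occurrences: 3

3


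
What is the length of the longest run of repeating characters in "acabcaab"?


Input: "acabcaab"
Scanning for longest run:
  Position 1 ('c'): new char, reset run to 1
  Position 2 ('a'): new char, reset run to 1
  Position 3 ('b'): new char, reset run to 1
  Position 4 ('c'): new char, reset run to 1
  Position 5 ('a'): new char, reset run to 1
  Position 6 ('a'): continues run of 'a', length=2
  Position 7 ('b'): new char, reset run to 1
Longest run: 'a' with length 2

2


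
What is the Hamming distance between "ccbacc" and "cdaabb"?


Comparing "ccbacc" and "cdaabb" position by position:
  Position 0: 'c' vs 'c' => same
  Position 1: 'c' vs 'd' => differ
  Position 2: 'b' vs 'a' => differ
  Position 3: 'a' vs 'a' => same
  Position 4: 'c' vs 'b' => differ
  Position 5: 'c' vs 'b' => differ
Total differences (Hamming distance): 4

4


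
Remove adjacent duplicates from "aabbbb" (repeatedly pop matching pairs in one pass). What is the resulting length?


Input: aabbbb
Stack-based adjacent duplicate removal:
  Read 'a': push. Stack: a
  Read 'a': matches stack top 'a' => pop. Stack: (empty)
  Read 'b': push. Stack: b
  Read 'b': matches stack top 'b' => pop. Stack: (empty)
  Read 'b': push. Stack: b
  Read 'b': matches stack top 'b' => pop. Stack: (empty)
Final stack: "" (length 0)

0


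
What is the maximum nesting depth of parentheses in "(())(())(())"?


Input: "(())(())(())"
Tracking depth:
  Position 0 '(': depth becomes 1
  Position 1 '(': depth becomes 2
  Position 2 ')': depth becomes 1
  Position 3 ')': depth becomes 0
  Position 4 '(': depth becomes 1
  Position 5 '(': depth becomes 2
  Position 6 ')': depth becomes 1
  Position 7 ')': depth becomes 0
  Position 8 '(': depth becomes 1
  Position 9 '(': depth becomes 2
  Position 10 ')': depth becomes 1
  Position 11 ')': depth becomes 0
Maximum depth reached: 2

2


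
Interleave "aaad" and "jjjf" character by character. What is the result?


Interleaving "aaad" and "jjjf":
  Position 0: 'a' from first, 'j' from second => "aj"
  Position 1: 'a' from first, 'j' from second => "aj"
  Position 2: 'a' from first, 'j' from second => "aj"
  Position 3: 'd' from first, 'f' from second => "df"
Result: ajajajdf

ajajajdf


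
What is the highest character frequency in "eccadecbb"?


Input: eccadecbb
Character counts:
  'a': 1
  'b': 2
  'c': 3
  'd': 1
  'e': 2
Maximum frequency: 3

3


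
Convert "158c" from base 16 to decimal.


Input: "158c" in base 16
Positional expansion:
  Digit '1' (value 1) x 16^3 = 4096
  Digit '5' (value 5) x 16^2 = 1280
  Digit '8' (value 8) x 16^1 = 128
  Digit 'c' (value 12) x 16^0 = 12
Sum = 5516

5516


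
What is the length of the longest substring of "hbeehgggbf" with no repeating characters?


Input: "hbeehgggbf"
Sliding window (track last position of each char):
  Position 0 ('h'): window [0,0] length 1 -- new best
  Position 1 ('b'): window [0,1] length 2 -- new best
  Position 2 ('e'): window [0,2] length 3 -- new best
  Position 3 ('e'): repeat (last at 2), move window start to 3
  Position 3 ('e'): window [3,3] length 1
  Position 4 ('h'): window [3,4] length 2
  Position 5 ('g'): window [3,5] length 3
  Position 6 ('g'): repeat (last at 5), move window start to 6
  Position 6 ('g'): window [6,6] length 1
  Position 7 ('g'): repeat (last at 6), move window start to 7
  Position 7 ('g'): window [7,7] length 1
  Position 8 ('b'): window [7,8] length 2
  Position 9 ('f'): window [7,9] length 3
Longest substring with no repeats: "hbe" with length 3

3


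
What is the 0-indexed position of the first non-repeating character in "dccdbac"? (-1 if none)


Input: dccdbac
Character frequencies:
  'a': 1
  'b': 1
  'c': 3
  'd': 2
Scanning left to right for freq == 1:
  Position 0 ('d'): freq=2, skip
  Position 1 ('c'): freq=3, skip
  Position 2 ('c'): freq=3, skip
  Position 3 ('d'): freq=2, skip
  Position 4 ('b'): unique! => answer = 4

4


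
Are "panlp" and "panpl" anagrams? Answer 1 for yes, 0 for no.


Strings: "panlp", "panpl"
Sorted first:  alnpp
Sorted second: alnpp
Sorted forms match => anagrams

1


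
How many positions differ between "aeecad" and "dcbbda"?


Comparing "aeecad" and "dcbbda" position by position:
  Position 0: 'a' vs 'd' => DIFFER
  Position 1: 'e' vs 'c' => DIFFER
  Position 2: 'e' vs 'b' => DIFFER
  Position 3: 'c' vs 'b' => DIFFER
  Position 4: 'a' vs 'd' => DIFFER
  Position 5: 'd' vs 'a' => DIFFER
Positions that differ: 6

6


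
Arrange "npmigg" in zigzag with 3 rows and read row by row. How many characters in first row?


Zigzag "npmigg" into 3 rows:
Placing characters:
  'n' => row 0
  'p' => row 1
  'm' => row 2
  'i' => row 1
  'g' => row 0
  'g' => row 1
Rows:
  Row 0: "ng"
  Row 1: "pig"
  Row 2: "m"
First row length: 2

2


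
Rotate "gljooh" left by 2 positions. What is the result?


Input: "gljooh", rotate left by 2
First 2 characters: "gl"
Remaining characters: "jooh"
Concatenate remaining + first: "jooh" + "gl" = "joohgl"

joohgl


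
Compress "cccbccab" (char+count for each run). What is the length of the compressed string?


Input: cccbccab
Runs:
  'c' x 3 => "c3"
  'b' x 1 => "b1"
  'c' x 2 => "c2"
  'a' x 1 => "a1"
  'b' x 1 => "b1"
Compressed: "c3b1c2a1b1"
Compressed length: 10

10


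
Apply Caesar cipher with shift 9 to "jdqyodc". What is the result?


Caesar cipher: shift "jdqyodc" by 9
  'j' (pos 9) + 9 = pos 18 = 's'
  'd' (pos 3) + 9 = pos 12 = 'm'
  'q' (pos 16) + 9 = pos 25 = 'z'
  'y' (pos 24) + 9 = pos 7 = 'h'
  'o' (pos 14) + 9 = pos 23 = 'x'
  'd' (pos 3) + 9 = pos 12 = 'm'
  'c' (pos 2) + 9 = pos 11 = 'l'
Result: smzhxml

smzhxml


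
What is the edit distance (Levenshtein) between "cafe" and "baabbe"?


Computing edit distance: "cafe" -> "baabbe"
DP table:
           b    a    a    b    b    e
      0    1    2    3    4    5    6
  c   1    1    2    3    4    5    6
  a   2    2    1    2    3    4    5
  f   3    3    2    2    3    4    5
  e   4    4    3    3    3    4    4
Edit distance = dp[4][6] = 4

4


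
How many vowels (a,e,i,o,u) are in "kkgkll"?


Input: kkgkll
Checking each character:
  'k' at position 0: consonant
  'k' at position 1: consonant
  'g' at position 2: consonant
  'k' at position 3: consonant
  'l' at position 4: consonant
  'l' at position 5: consonant
Total vowels: 0

0


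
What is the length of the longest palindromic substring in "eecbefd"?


Input: "eecbefd"
Checking substrings for palindromes:
  [0:2] "ee" (len 2) => palindrome
Longest palindromic substring: "ee" with length 2

2


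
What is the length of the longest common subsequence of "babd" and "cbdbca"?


LCS of "babd" and "cbdbca"
DP table:
           c    b    d    b    c    a
      0    0    0    0    0    0    0
  b   0    0    1    1    1    1    1
  a   0    0    1    1    1    1    2
  b   0    0    1    1    2    2    2
  d   0    0    1    2    2    2    2
LCS length = dp[4][6] = 2

2


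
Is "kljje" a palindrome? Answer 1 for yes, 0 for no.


Input: kljje
Reversed: ejjlk
  Compare pos 0 ('k') with pos 4 ('e'): MISMATCH
  Compare pos 1 ('l') with pos 3 ('j'): MISMATCH
Result: not a palindrome

0


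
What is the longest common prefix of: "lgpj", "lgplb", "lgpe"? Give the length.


Words: lgpj, lgplb, lgpe
  Position 0: all 'l' => match
  Position 1: all 'g' => match
  Position 2: all 'p' => match
  Position 3: ('j', 'l', 'e') => mismatch, stop
LCP = "lgp" (length 3)

3


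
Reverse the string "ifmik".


Input: ifmik
Reading characters right to left:
  Position 4: 'k'
  Position 3: 'i'
  Position 2: 'm'
  Position 1: 'f'
  Position 0: 'i'
Reversed: kimfi

kimfi


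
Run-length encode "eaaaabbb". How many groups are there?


Input: eaaaabbb
Scanning for consecutive runs:
  Group 1: 'e' x 1 (positions 0-0)
  Group 2: 'a' x 4 (positions 1-4)
  Group 3: 'b' x 3 (positions 5-7)
Total groups: 3

3


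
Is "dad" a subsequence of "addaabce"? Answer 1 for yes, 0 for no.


Check if "dad" is a subsequence of "addaabce"
Greedy scan:
  Position 0 ('a'): no match needed
  Position 1 ('d'): matches sub[0] = 'd'
  Position 2 ('d'): no match needed
  Position 3 ('a'): matches sub[1] = 'a'
  Position 4 ('a'): no match needed
  Position 5 ('b'): no match needed
  Position 6 ('c'): no match needed
  Position 7 ('e'): no match needed
Only matched 2/3 characters => not a subsequence

0


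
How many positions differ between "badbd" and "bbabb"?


Comparing "badbd" and "bbabb" position by position:
  Position 0: 'b' vs 'b' => same
  Position 1: 'a' vs 'b' => DIFFER
  Position 2: 'd' vs 'a' => DIFFER
  Position 3: 'b' vs 'b' => same
  Position 4: 'd' vs 'b' => DIFFER
Positions that differ: 3

3


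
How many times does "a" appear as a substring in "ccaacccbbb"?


Searching for "a" in "ccaacccbbb"
Scanning each position:
  Position 0: "c" => no
  Position 1: "c" => no
  Position 2: "a" => MATCH
  Position 3: "a" => MATCH
  Position 4: "c" => no
  Position 5: "c" => no
  Position 6: "c" => no
  Position 7: "b" => no
  Position 8: "b" => no
  Position 9: "b" => no
Total occurrences: 2

2


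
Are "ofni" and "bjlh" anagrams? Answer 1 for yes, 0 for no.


Strings: "ofni", "bjlh"
Sorted first:  fino
Sorted second: bhjl
Differ at position 0: 'f' vs 'b' => not anagrams

0


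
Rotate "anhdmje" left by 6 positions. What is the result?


Input: "anhdmje", rotate left by 6
First 6 characters: "anhdmj"
Remaining characters: "e"
Concatenate remaining + first: "e" + "anhdmj" = "eanhdmj"

eanhdmj


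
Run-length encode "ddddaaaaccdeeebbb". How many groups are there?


Input: ddddaaaaccdeeebbb
Scanning for consecutive runs:
  Group 1: 'd' x 4 (positions 0-3)
  Group 2: 'a' x 4 (positions 4-7)
  Group 3: 'c' x 2 (positions 8-9)
  Group 4: 'd' x 1 (positions 10-10)
  Group 5: 'e' x 3 (positions 11-13)
  Group 6: 'b' x 3 (positions 14-16)
Total groups: 6

6


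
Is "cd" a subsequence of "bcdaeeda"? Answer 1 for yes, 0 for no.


Check if "cd" is a subsequence of "bcdaeeda"
Greedy scan:
  Position 0 ('b'): no match needed
  Position 1 ('c'): matches sub[0] = 'c'
  Position 2 ('d'): matches sub[1] = 'd'
  Position 3 ('a'): no match needed
  Position 4 ('e'): no match needed
  Position 5 ('e'): no match needed
  Position 6 ('d'): no match needed
  Position 7 ('a'): no match needed
All 2 characters matched => is a subsequence

1


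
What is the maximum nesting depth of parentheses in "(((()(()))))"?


Input: "(((()(()))))"
Tracking depth:
  Position 0 '(': depth becomes 1
  Position 1 '(': depth becomes 2
  Position 2 '(': depth becomes 3
  Position 3 '(': depth becomes 4
  Position 4 ')': depth becomes 3
  Position 5 '(': depth becomes 4
  Position 6 '(': depth becomes 5
  Position 7 ')': depth becomes 4
  Position 8 ')': depth becomes 3
  Position 9 ')': depth becomes 2
  Position 10 ')': depth becomes 1
  Position 11 ')': depth becomes 0
Maximum depth reached: 5

5


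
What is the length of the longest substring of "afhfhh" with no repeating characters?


Input: "afhfhh"
Sliding window (track last position of each char):
  Position 0 ('a'): window [0,0] length 1 -- new best
  Position 1 ('f'): window [0,1] length 2 -- new best
  Position 2 ('h'): window [0,2] length 3 -- new best
  Position 3 ('f'): repeat (last at 1), move window start to 2
  Position 3 ('f'): window [2,3] length 2
  Position 4 ('h'): repeat (last at 2), move window start to 3
  Position 4 ('h'): window [3,4] length 2
  Position 5 ('h'): repeat (last at 4), move window start to 5
  Position 5 ('h'): window [5,5] length 1
Longest substring with no repeats: "afh" with length 3

3


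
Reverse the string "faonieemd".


Input: faonieemd
Reading characters right to left:
  Position 8: 'd'
  Position 7: 'm'
  Position 6: 'e'
  Position 5: 'e'
  Position 4: 'i'
  Position 3: 'n'
  Position 2: 'o'
  Position 1: 'a'
  Position 0: 'f'
Reversed: dmeeinoaf

dmeeinoaf


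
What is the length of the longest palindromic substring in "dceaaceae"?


Input: "dceaaceae"
Checking substrings for palindromes:
  [6:9] "eae" (len 3) => palindrome
  [3:5] "aa" (len 2) => palindrome
Longest palindromic substring: "eae" with length 3

3


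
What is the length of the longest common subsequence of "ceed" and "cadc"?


LCS of "ceed" and "cadc"
DP table:
           c    a    d    c
      0    0    0    0    0
  c   0    1    1    1    1
  e   0    1    1    1    1
  e   0    1    1    1    1
  d   0    1    1    2    2
LCS length = dp[4][4] = 2

2


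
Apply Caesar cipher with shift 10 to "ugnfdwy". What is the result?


Caesar cipher: shift "ugnfdwy" by 10
  'u' (pos 20) + 10 = pos 4 = 'e'
  'g' (pos 6) + 10 = pos 16 = 'q'
  'n' (pos 13) + 10 = pos 23 = 'x'
  'f' (pos 5) + 10 = pos 15 = 'p'
  'd' (pos 3) + 10 = pos 13 = 'n'
  'w' (pos 22) + 10 = pos 6 = 'g'
  'y' (pos 24) + 10 = pos 8 = 'i'
Result: eqxpngi

eqxpngi


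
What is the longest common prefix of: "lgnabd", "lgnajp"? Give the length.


Words: lgnabd, lgnajp
  Position 0: all 'l' => match
  Position 1: all 'g' => match
  Position 2: all 'n' => match
  Position 3: all 'a' => match
  Position 4: ('b', 'j') => mismatch, stop
LCP = "lgna" (length 4)

4


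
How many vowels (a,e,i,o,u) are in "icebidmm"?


Input: icebidmm
Checking each character:
  'i' at position 0: vowel (running total: 1)
  'c' at position 1: consonant
  'e' at position 2: vowel (running total: 2)
  'b' at position 3: consonant
  'i' at position 4: vowel (running total: 3)
  'd' at position 5: consonant
  'm' at position 6: consonant
  'm' at position 7: consonant
Total vowels: 3

3


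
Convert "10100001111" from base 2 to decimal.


Input: "10100001111" in base 2
Positional expansion:
  Digit '1' (value 1) x 2^10 = 1024
  Digit '0' (value 0) x 2^9 = 0
  Digit '1' (value 1) x 2^8 = 256
  Digit '0' (value 0) x 2^7 = 0
  Digit '0' (value 0) x 2^6 = 0
  Digit '0' (value 0) x 2^5 = 0
  Digit '0' (value 0) x 2^4 = 0
  Digit '1' (value 1) x 2^3 = 8
  Digit '1' (value 1) x 2^2 = 4
  Digit '1' (value 1) x 2^1 = 2
  Digit '1' (value 1) x 2^0 = 1
Sum = 1295

1295


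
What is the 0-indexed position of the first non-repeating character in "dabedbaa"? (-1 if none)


Input: dabedbaa
Character frequencies:
  'a': 3
  'b': 2
  'd': 2
  'e': 1
Scanning left to right for freq == 1:
  Position 0 ('d'): freq=2, skip
  Position 1 ('a'): freq=3, skip
  Position 2 ('b'): freq=2, skip
  Position 3 ('e'): unique! => answer = 3

3


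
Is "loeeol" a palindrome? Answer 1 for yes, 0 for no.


Input: loeeol
Reversed: loeeol
  Compare pos 0 ('l') with pos 5 ('l'): match
  Compare pos 1 ('o') with pos 4 ('o'): match
  Compare pos 2 ('e') with pos 3 ('e'): match
Result: palindrome

1


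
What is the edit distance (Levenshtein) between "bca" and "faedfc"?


Computing edit distance: "bca" -> "faedfc"
DP table:
           f    a    e    d    f    c
      0    1    2    3    4    5    6
  b   1    1    2    3    4    5    6
  c   2    2    2    3    4    5    5
  a   3    3    2    3    4    5    6
Edit distance = dp[3][6] = 6

6


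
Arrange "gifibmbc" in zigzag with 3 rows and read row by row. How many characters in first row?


Zigzag "gifibmbc" into 3 rows:
Placing characters:
  'g' => row 0
  'i' => row 1
  'f' => row 2
  'i' => row 1
  'b' => row 0
  'm' => row 1
  'b' => row 2
  'c' => row 1
Rows:
  Row 0: "gb"
  Row 1: "iimc"
  Row 2: "fb"
First row length: 2

2


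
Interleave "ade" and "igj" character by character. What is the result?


Interleaving "ade" and "igj":
  Position 0: 'a' from first, 'i' from second => "ai"
  Position 1: 'd' from first, 'g' from second => "dg"
  Position 2: 'e' from first, 'j' from second => "ej"
Result: aidgej

aidgej


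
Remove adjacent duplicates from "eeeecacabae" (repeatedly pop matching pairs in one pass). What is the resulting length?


Input: eeeecacabae
Stack-based adjacent duplicate removal:
  Read 'e': push. Stack: e
  Read 'e': matches stack top 'e' => pop. Stack: (empty)
  Read 'e': push. Stack: e
  Read 'e': matches stack top 'e' => pop. Stack: (empty)
  Read 'c': push. Stack: c
  Read 'a': push. Stack: ca
  Read 'c': push. Stack: cac
  Read 'a': push. Stack: caca
  Read 'b': push. Stack: cacab
  Read 'a': push. Stack: cacaba
  Read 'e': push. Stack: cacabae
Final stack: "cacabae" (length 7)

7


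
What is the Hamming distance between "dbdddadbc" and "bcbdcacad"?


Comparing "dbdddadbc" and "bcbdcacad" position by position:
  Position 0: 'd' vs 'b' => differ
  Position 1: 'b' vs 'c' => differ
  Position 2: 'd' vs 'b' => differ
  Position 3: 'd' vs 'd' => same
  Position 4: 'd' vs 'c' => differ
  Position 5: 'a' vs 'a' => same
  Position 6: 'd' vs 'c' => differ
  Position 7: 'b' vs 'a' => differ
  Position 8: 'c' vs 'd' => differ
Total differences (Hamming distance): 7

7


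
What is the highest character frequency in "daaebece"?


Input: daaebece
Character counts:
  'a': 2
  'b': 1
  'c': 1
  'd': 1
  'e': 3
Maximum frequency: 3

3


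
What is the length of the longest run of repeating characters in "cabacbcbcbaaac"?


Input: "cabacbcbcbaaac"
Scanning for longest run:
  Position 1 ('a'): new char, reset run to 1
  Position 2 ('b'): new char, reset run to 1
  Position 3 ('a'): new char, reset run to 1
  Position 4 ('c'): new char, reset run to 1
  Position 5 ('b'): new char, reset run to 1
  Position 6 ('c'): new char, reset run to 1
  Position 7 ('b'): new char, reset run to 1
  Position 8 ('c'): new char, reset run to 1
  Position 9 ('b'): new char, reset run to 1
  Position 10 ('a'): new char, reset run to 1
  Position 11 ('a'): continues run of 'a', length=2
  Position 12 ('a'): continues run of 'a', length=3
  Position 13 ('c'): new char, reset run to 1
Longest run: 'a' with length 3

3


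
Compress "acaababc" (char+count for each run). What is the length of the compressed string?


Input: acaababc
Runs:
  'a' x 1 => "a1"
  'c' x 1 => "c1"
  'a' x 2 => "a2"
  'b' x 1 => "b1"
  'a' x 1 => "a1"
  'b' x 1 => "b1"
  'c' x 1 => "c1"
Compressed: "a1c1a2b1a1b1c1"
Compressed length: 14

14


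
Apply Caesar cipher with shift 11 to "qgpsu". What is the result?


Caesar cipher: shift "qgpsu" by 11
  'q' (pos 16) + 11 = pos 1 = 'b'
  'g' (pos 6) + 11 = pos 17 = 'r'
  'p' (pos 15) + 11 = pos 0 = 'a'
  's' (pos 18) + 11 = pos 3 = 'd'
  'u' (pos 20) + 11 = pos 5 = 'f'
Result: bradf

bradf


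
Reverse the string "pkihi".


Input: pkihi
Reading characters right to left:
  Position 4: 'i'
  Position 3: 'h'
  Position 2: 'i'
  Position 1: 'k'
  Position 0: 'p'
Reversed: ihikp

ihikp


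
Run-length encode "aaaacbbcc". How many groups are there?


Input: aaaacbbcc
Scanning for consecutive runs:
  Group 1: 'a' x 4 (positions 0-3)
  Group 2: 'c' x 1 (positions 4-4)
  Group 3: 'b' x 2 (positions 5-6)
  Group 4: 'c' x 2 (positions 7-8)
Total groups: 4

4


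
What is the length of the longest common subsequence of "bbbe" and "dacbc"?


LCS of "bbbe" and "dacbc"
DP table:
           d    a    c    b    c
      0    0    0    0    0    0
  b   0    0    0    0    1    1
  b   0    0    0    0    1    1
  b   0    0    0    0    1    1
  e   0    0    0    0    1    1
LCS length = dp[4][5] = 1

1


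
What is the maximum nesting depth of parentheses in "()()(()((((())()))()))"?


Input: "()()(()((((())()))()))"
Tracking depth:
  Position 0 '(': depth becomes 1
  Position 1 ')': depth becomes 0
  Position 2 '(': depth becomes 1
  Position 3 ')': depth becomes 0
  Position 4 '(': depth becomes 1
  Position 5 '(': depth becomes 2
  Position 6 ')': depth becomes 1
  Position 7 '(': depth becomes 2
  Position 8 '(': depth becomes 3
  Position 9 '(': depth becomes 4
  Position 10 '(': depth becomes 5
  Position 11 '(': depth becomes 6
  Position 12 ')': depth becomes 5
  Position 13 ')': depth becomes 4
  Position 14 '(': depth becomes 5
  Position 15 ')': depth becomes 4
  Position 16 ')': depth becomes 3
  Position 17 ')': depth becomes 2
  Position 18 '(': depth becomes 3
  Position 19 ')': depth becomes 2
  Position 20 ')': depth becomes 1
  Position 21 ')': depth becomes 0
Maximum depth reached: 6

6


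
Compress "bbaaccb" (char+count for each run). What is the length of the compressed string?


Input: bbaaccb
Runs:
  'b' x 2 => "b2"
  'a' x 2 => "a2"
  'c' x 2 => "c2"
  'b' x 1 => "b1"
Compressed: "b2a2c2b1"
Compressed length: 8

8


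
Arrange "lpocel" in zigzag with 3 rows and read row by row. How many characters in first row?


Zigzag "lpocel" into 3 rows:
Placing characters:
  'l' => row 0
  'p' => row 1
  'o' => row 2
  'c' => row 1
  'e' => row 0
  'l' => row 1
Rows:
  Row 0: "le"
  Row 1: "pcl"
  Row 2: "o"
First row length: 2

2


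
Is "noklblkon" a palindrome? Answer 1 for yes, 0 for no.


Input: noklblkon
Reversed: noklblkon
  Compare pos 0 ('n') with pos 8 ('n'): match
  Compare pos 1 ('o') with pos 7 ('o'): match
  Compare pos 2 ('k') with pos 6 ('k'): match
  Compare pos 3 ('l') with pos 5 ('l'): match
Result: palindrome

1


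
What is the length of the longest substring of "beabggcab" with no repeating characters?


Input: "beabggcab"
Sliding window (track last position of each char):
  Position 0 ('b'): window [0,0] length 1 -- new best
  Position 1 ('e'): window [0,1] length 2 -- new best
  Position 2 ('a'): window [0,2] length 3 -- new best
  Position 3 ('b'): repeat (last at 0), move window start to 1
  Position 3 ('b'): window [1,3] length 3
  Position 4 ('g'): window [1,4] length 4 -- new best
  Position 5 ('g'): repeat (last at 4), move window start to 5
  Position 5 ('g'): window [5,5] length 1
  Position 6 ('c'): window [5,6] length 2
  Position 7 ('a'): window [5,7] length 3
  Position 8 ('b'): window [5,8] length 4
Longest substring with no repeats: "eabg" with length 4

4


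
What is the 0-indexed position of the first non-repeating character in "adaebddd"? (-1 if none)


Input: adaebddd
Character frequencies:
  'a': 2
  'b': 1
  'd': 4
  'e': 1
Scanning left to right for freq == 1:
  Position 0 ('a'): freq=2, skip
  Position 1 ('d'): freq=4, skip
  Position 2 ('a'): freq=2, skip
  Position 3 ('e'): unique! => answer = 3

3


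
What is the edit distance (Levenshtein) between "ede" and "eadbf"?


Computing edit distance: "ede" -> "eadbf"
DP table:
           e    a    d    b    f
      0    1    2    3    4    5
  e   1    0    1    2    3    4
  d   2    1    1    1    2    3
  e   3    2    2    2    2    3
Edit distance = dp[3][5] = 3

3


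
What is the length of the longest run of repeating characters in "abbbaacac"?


Input: "abbbaacac"
Scanning for longest run:
  Position 1 ('b'): new char, reset run to 1
  Position 2 ('b'): continues run of 'b', length=2
  Position 3 ('b'): continues run of 'b', length=3
  Position 4 ('a'): new char, reset run to 1
  Position 5 ('a'): continues run of 'a', length=2
  Position 6 ('c'): new char, reset run to 1
  Position 7 ('a'): new char, reset run to 1
  Position 8 ('c'): new char, reset run to 1
Longest run: 'b' with length 3

3


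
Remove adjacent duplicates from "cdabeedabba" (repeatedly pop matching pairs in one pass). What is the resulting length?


Input: cdabeedabba
Stack-based adjacent duplicate removal:
  Read 'c': push. Stack: c
  Read 'd': push. Stack: cd
  Read 'a': push. Stack: cda
  Read 'b': push. Stack: cdab
  Read 'e': push. Stack: cdabe
  Read 'e': matches stack top 'e' => pop. Stack: cdab
  Read 'd': push. Stack: cdabd
  Read 'a': push. Stack: cdabda
  Read 'b': push. Stack: cdabdab
  Read 'b': matches stack top 'b' => pop. Stack: cdabda
  Read 'a': matches stack top 'a' => pop. Stack: cdabd
Final stack: "cdabd" (length 5)

5


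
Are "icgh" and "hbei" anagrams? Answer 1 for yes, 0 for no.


Strings: "icgh", "hbei"
Sorted first:  cghi
Sorted second: behi
Differ at position 0: 'c' vs 'b' => not anagrams

0


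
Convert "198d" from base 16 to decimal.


Input: "198d" in base 16
Positional expansion:
  Digit '1' (value 1) x 16^3 = 4096
  Digit '9' (value 9) x 16^2 = 2304
  Digit '8' (value 8) x 16^1 = 128
  Digit 'd' (value 13) x 16^0 = 13
Sum = 6541

6541


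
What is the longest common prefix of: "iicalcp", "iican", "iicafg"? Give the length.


Words: iicalcp, iican, iicafg
  Position 0: all 'i' => match
  Position 1: all 'i' => match
  Position 2: all 'c' => match
  Position 3: all 'a' => match
  Position 4: ('l', 'n', 'f') => mismatch, stop
LCP = "iica" (length 4)

4


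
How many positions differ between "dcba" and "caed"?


Comparing "dcba" and "caed" position by position:
  Position 0: 'd' vs 'c' => DIFFER
  Position 1: 'c' vs 'a' => DIFFER
  Position 2: 'b' vs 'e' => DIFFER
  Position 3: 'a' vs 'd' => DIFFER
Positions that differ: 4

4


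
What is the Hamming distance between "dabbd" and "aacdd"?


Comparing "dabbd" and "aacdd" position by position:
  Position 0: 'd' vs 'a' => differ
  Position 1: 'a' vs 'a' => same
  Position 2: 'b' vs 'c' => differ
  Position 3: 'b' vs 'd' => differ
  Position 4: 'd' vs 'd' => same
Total differences (Hamming distance): 3

3


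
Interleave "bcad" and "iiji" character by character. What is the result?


Interleaving "bcad" and "iiji":
  Position 0: 'b' from first, 'i' from second => "bi"
  Position 1: 'c' from first, 'i' from second => "ci"
  Position 2: 'a' from first, 'j' from second => "aj"
  Position 3: 'd' from first, 'i' from second => "di"
Result: biciajdi

biciajdi


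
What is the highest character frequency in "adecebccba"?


Input: adecebccba
Character counts:
  'a': 2
  'b': 2
  'c': 3
  'd': 1
  'e': 2
Maximum frequency: 3

3


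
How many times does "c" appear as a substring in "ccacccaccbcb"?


Searching for "c" in "ccacccaccbcb"
Scanning each position:
  Position 0: "c" => MATCH
  Position 1: "c" => MATCH
  Position 2: "a" => no
  Position 3: "c" => MATCH
  Position 4: "c" => MATCH
  Position 5: "c" => MATCH
  Position 6: "a" => no
  Position 7: "c" => MATCH
  Position 8: "c" => MATCH
  Position 9: "b" => no
  Position 10: "c" => MATCH
  Position 11: "b" => no
Total occurrences: 8

8


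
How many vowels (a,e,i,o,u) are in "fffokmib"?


Input: fffokmib
Checking each character:
  'f' at position 0: consonant
  'f' at position 1: consonant
  'f' at position 2: consonant
  'o' at position 3: vowel (running total: 1)
  'k' at position 4: consonant
  'm' at position 5: consonant
  'i' at position 6: vowel (running total: 2)
  'b' at position 7: consonant
Total vowels: 2

2


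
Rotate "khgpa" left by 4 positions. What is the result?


Input: "khgpa", rotate left by 4
First 4 characters: "khgp"
Remaining characters: "a"
Concatenate remaining + first: "a" + "khgp" = "akhgp"

akhgp


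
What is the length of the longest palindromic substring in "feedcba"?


Input: "feedcba"
Checking substrings for palindromes:
  [1:3] "ee" (len 2) => palindrome
Longest palindromic substring: "ee" with length 2

2


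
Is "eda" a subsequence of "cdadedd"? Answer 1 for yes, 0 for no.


Check if "eda" is a subsequence of "cdadedd"
Greedy scan:
  Position 0 ('c'): no match needed
  Position 1 ('d'): no match needed
  Position 2 ('a'): no match needed
  Position 3 ('d'): no match needed
  Position 4 ('e'): matches sub[0] = 'e'
  Position 5 ('d'): matches sub[1] = 'd'
  Position 6 ('d'): no match needed
Only matched 2/3 characters => not a subsequence

0


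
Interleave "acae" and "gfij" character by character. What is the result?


Interleaving "acae" and "gfij":
  Position 0: 'a' from first, 'g' from second => "ag"
  Position 1: 'c' from first, 'f' from second => "cf"
  Position 2: 'a' from first, 'i' from second => "ai"
  Position 3: 'e' from first, 'j' from second => "ej"
Result: agcfaiej

agcfaiej


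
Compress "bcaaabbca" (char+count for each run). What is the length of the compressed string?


Input: bcaaabbca
Runs:
  'b' x 1 => "b1"
  'c' x 1 => "c1"
  'a' x 3 => "a3"
  'b' x 2 => "b2"
  'c' x 1 => "c1"
  'a' x 1 => "a1"
Compressed: "b1c1a3b2c1a1"
Compressed length: 12

12


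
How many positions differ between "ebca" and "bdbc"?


Comparing "ebca" and "bdbc" position by position:
  Position 0: 'e' vs 'b' => DIFFER
  Position 1: 'b' vs 'd' => DIFFER
  Position 2: 'c' vs 'b' => DIFFER
  Position 3: 'a' vs 'c' => DIFFER
Positions that differ: 4

4


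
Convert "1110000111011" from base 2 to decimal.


Input: "1110000111011" in base 2
Positional expansion:
  Digit '1' (value 1) x 2^12 = 4096
  Digit '1' (value 1) x 2^11 = 2048
  Digit '1' (value 1) x 2^10 = 1024
  Digit '0' (value 0) x 2^9 = 0
  Digit '0' (value 0) x 2^8 = 0
  Digit '0' (value 0) x 2^7 = 0
  Digit '0' (value 0) x 2^6 = 0
  Digit '1' (value 1) x 2^5 = 32
  Digit '1' (value 1) x 2^4 = 16
  Digit '1' (value 1) x 2^3 = 8
  Digit '0' (value 0) x 2^2 = 0
  Digit '1' (value 1) x 2^1 = 2
  Digit '1' (value 1) x 2^0 = 1
Sum = 7227

7227


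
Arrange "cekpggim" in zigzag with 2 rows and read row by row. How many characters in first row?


Zigzag "cekpggim" into 2 rows:
Placing characters:
  'c' => row 0
  'e' => row 1
  'k' => row 0
  'p' => row 1
  'g' => row 0
  'g' => row 1
  'i' => row 0
  'm' => row 1
Rows:
  Row 0: "ckgi"
  Row 1: "epgm"
First row length: 4

4


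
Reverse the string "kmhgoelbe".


Input: kmhgoelbe
Reading characters right to left:
  Position 8: 'e'
  Position 7: 'b'
  Position 6: 'l'
  Position 5: 'e'
  Position 4: 'o'
  Position 3: 'g'
  Position 2: 'h'
  Position 1: 'm'
  Position 0: 'k'
Reversed: ebleoghmk

ebleoghmk


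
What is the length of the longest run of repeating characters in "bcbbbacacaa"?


Input: "bcbbbacacaa"
Scanning for longest run:
  Position 1 ('c'): new char, reset run to 1
  Position 2 ('b'): new char, reset run to 1
  Position 3 ('b'): continues run of 'b', length=2
  Position 4 ('b'): continues run of 'b', length=3
  Position 5 ('a'): new char, reset run to 1
  Position 6 ('c'): new char, reset run to 1
  Position 7 ('a'): new char, reset run to 1
  Position 8 ('c'): new char, reset run to 1
  Position 9 ('a'): new char, reset run to 1
  Position 10 ('a'): continues run of 'a', length=2
Longest run: 'b' with length 3

3


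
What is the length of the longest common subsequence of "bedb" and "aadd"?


LCS of "bedb" and "aadd"
DP table:
           a    a    d    d
      0    0    0    0    0
  b   0    0    0    0    0
  e   0    0    0    0    0
  d   0    0    0    1    1
  b   0    0    0    1    1
LCS length = dp[4][4] = 1

1


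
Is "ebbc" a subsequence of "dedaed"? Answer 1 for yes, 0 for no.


Check if "ebbc" is a subsequence of "dedaed"
Greedy scan:
  Position 0 ('d'): no match needed
  Position 1 ('e'): matches sub[0] = 'e'
  Position 2 ('d'): no match needed
  Position 3 ('a'): no match needed
  Position 4 ('e'): no match needed
  Position 5 ('d'): no match needed
Only matched 1/4 characters => not a subsequence

0


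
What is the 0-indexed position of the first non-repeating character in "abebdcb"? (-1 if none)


Input: abebdcb
Character frequencies:
  'a': 1
  'b': 3
  'c': 1
  'd': 1
  'e': 1
Scanning left to right for freq == 1:
  Position 0 ('a'): unique! => answer = 0

0


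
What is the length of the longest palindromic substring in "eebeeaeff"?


Input: "eebeeaeff"
Checking substrings for palindromes:
  [0:5] "eebee" (len 5) => palindrome
  [1:4] "ebe" (len 3) => palindrome
  [4:7] "eae" (len 3) => palindrome
  [0:2] "ee" (len 2) => palindrome
  [3:5] "ee" (len 2) => palindrome
  [7:9] "ff" (len 2) => palindrome
Longest palindromic substring: "eebee" with length 5

5


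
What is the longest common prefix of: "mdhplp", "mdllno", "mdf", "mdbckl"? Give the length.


Words: mdhplp, mdllno, mdf, mdbckl
  Position 0: all 'm' => match
  Position 1: all 'd' => match
  Position 2: ('h', 'l', 'f', 'b') => mismatch, stop
LCP = "md" (length 2)

2


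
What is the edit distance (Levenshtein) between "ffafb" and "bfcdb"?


Computing edit distance: "ffafb" -> "bfcdb"
DP table:
           b    f    c    d    b
      0    1    2    3    4    5
  f   1    1    1    2    3    4
  f   2    2    1    2    3    4
  a   3    3    2    2    3    4
  f   4    4    3    3    3    4
  b   5    4    4    4    4    3
Edit distance = dp[5][5] = 3

3
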